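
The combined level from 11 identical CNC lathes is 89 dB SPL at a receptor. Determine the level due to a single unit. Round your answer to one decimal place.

11 equal contributions raise the level by 10·log₁₀ 11 = 10.414 dB, so each unit alone gives 89 − 10.414.

78.6 dB SPL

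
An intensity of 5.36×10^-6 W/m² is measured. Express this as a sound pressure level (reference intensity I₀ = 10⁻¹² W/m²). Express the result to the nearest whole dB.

L = 10·log₁₀(I/I₀) = 10·log₁₀(5.36×10^-6/10⁻¹²) = 10·log₁₀(5.36×10^6).
L = 10·(0.7292 + 6) = 67.29 dB.

67 dB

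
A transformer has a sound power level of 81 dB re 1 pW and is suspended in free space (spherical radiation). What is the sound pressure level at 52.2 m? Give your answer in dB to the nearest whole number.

36 dB

L_p = L_w − 10·log₁₀(4π·r²) with r = 52.2 m.
4π·r² = 3.424e+04 m², 10·log₁₀ of that is 45.346 dB.
L_p = 81 − 45.346 = 35.65 dB.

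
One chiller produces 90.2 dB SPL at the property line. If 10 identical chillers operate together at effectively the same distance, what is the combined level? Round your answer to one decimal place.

N identical incoherent sources raise the level by 10·log₁₀ N.
L_total = 90.2 + 10·log₁₀(10) = 90.2 + 10.000 = 100.20 dB SPL.

100.2 dB SPL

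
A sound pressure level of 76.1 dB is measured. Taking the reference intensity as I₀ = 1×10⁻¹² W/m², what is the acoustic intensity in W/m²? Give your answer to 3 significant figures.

4.07e-05 W/m²

I/I₀ = 10^(76.1/10) = 4.074e+07, so I = 4.074e+07 × 10⁻¹² W/m².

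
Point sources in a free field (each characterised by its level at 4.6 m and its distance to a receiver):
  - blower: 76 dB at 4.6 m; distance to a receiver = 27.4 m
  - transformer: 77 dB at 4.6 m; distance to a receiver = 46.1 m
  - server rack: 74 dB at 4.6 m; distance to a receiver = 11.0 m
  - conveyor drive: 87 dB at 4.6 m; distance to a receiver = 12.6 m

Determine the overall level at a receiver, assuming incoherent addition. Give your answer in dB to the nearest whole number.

79 dB

Apply inverse-square spreading to bring every level to the receiver, then sum 10^(L/10).
blower: 76 − 20·log₁₀(27.4/4.6) = 76 − 15.50 = 60.50 dB.
transformer: 77 − 20·log₁₀(46.1/4.6) = 77 − 20.02 = 56.98 dB.
server rack: 74 − 20·log₁₀(11.0/4.6) = 74 − 7.57 = 66.43 dB.
conveyor drive: 87 − 20·log₁₀(12.6/4.6) = 87 − 8.75 = 78.25 dB.
Σ 10^(L/10) = 7.281e+07 → L_total = 10·log₁₀(7.281e+07) = 78.62 dB.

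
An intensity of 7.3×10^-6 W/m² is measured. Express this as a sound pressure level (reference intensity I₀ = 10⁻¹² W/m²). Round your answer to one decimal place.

I/I₀ = 7.3×10^-6/10⁻¹² = 7.3×10^6, and L = 10·log₁₀(I/I₀).
L = 10·(0.8633 + 6) = 68.63 dB.

68.6 dB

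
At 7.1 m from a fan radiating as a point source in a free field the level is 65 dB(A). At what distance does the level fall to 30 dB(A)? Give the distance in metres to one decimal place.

For a point source L₁ − L₂ = 20·log₁₀(r₂/r₁), so r₂ = r₁·10^((L₁−L₂)/20).
r₂ = 7.1·10^((65−30)/20) = 7.1·10^(35.0/20) = 399.26 m.

399.3 m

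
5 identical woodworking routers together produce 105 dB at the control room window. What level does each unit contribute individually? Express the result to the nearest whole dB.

98 dB

5 equal contributions raise the level by 10·log₁₀ 5 = 6.990 dB, so each unit alone gives 105 − 6.990.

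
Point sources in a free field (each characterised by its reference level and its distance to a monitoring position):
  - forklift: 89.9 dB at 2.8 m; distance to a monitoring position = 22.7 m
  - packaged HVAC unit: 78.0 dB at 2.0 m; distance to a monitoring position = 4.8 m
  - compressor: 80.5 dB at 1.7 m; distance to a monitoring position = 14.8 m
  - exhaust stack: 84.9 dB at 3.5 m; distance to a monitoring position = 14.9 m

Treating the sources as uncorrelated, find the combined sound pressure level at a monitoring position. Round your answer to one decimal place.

76.5 dB

Apply inverse-square spreading to bring every level to the receiver, then sum 10^(L/10).
forklift: 89.9 − 20·log₁₀(22.7/2.8) = 89.9 − 18.18 = 71.72 dB.
packaged HVAC unit: 78.0 − 20·log₁₀(4.8/2.0) = 78.0 − 7.60 = 70.40 dB.
compressor: 80.5 − 20·log₁₀(14.8/1.7) = 80.5 − 18.80 = 61.70 dB.
exhaust stack: 84.9 − 20·log₁₀(14.9/3.5) = 84.9 − 12.58 = 72.32 dB.
Σ 10^(L/10) = 4.435e+07 → L_total = 10·log₁₀(4.435e+07) = 76.47 dB.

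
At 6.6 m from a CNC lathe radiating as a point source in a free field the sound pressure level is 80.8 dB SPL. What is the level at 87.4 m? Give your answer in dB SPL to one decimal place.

Spherical spreading from a point source gives a 20·log₁₀(r₂/r₁) drop.
L₂ = 80.8 − 20·log₁₀(87.4/6.6) = 80.8 − 22.439 = 58.36 dB SPL.

58.4 dB SPL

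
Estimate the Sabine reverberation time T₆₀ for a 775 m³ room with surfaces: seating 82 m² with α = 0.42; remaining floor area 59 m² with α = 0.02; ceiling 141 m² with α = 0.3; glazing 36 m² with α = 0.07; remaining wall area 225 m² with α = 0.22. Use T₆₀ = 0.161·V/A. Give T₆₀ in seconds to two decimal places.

0.96 s

A = Σ Sᵢαᵢ = 82·0.42 + 59·0.02 + 141·0.3 + 36·0.07 + 225·0.22 = 129.94 m².
T₆₀ = 0.161 × 775 / 129.94 = 0.960 s.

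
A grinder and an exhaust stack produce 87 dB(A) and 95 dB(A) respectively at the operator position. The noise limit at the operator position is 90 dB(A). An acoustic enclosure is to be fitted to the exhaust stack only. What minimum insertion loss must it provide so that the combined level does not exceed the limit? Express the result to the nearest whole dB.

8 dB

Everything except the exhaust stack sums to 10^(87/10) = 5.012e+08 in linear terms, 87.00 dB(A).
The limit corresponds to 10^(90/10) = 1.000e+09; subtracting the fixed part leaves 4.988e+08 for the exhaust stack, i.e. 86.98 dB(A).
So the exhaust stack must be reduced from 95 to 86.98 dB(A): IL = 8.02 dB.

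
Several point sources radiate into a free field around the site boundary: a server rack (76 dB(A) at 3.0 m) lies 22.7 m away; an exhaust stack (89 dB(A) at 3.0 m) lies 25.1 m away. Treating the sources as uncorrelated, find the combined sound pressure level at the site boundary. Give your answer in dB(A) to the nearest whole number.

First find each source's level at the receiver (point-source: −20·log₁₀(r/r_ref)), then combine on an intensity basis.
server rack: 76 − 20·log₁₀(22.7/3.0) = 76 − 17.58 = 58.42 dB(A).
exhaust stack: 89 − 20·log₁₀(25.1/3.0) = 89 − 18.45 = 70.55 dB(A).
Σ 10^(L/10) = 1.204e+07 → L_total = 10·log₁₀(1.204e+07) = 70.81 dB(A).

71 dB(A)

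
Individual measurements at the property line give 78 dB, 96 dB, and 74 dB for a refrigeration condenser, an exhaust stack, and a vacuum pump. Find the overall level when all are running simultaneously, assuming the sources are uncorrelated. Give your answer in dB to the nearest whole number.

For uncorrelated sources the intensities add, so convert each level to linear form, sum, and take 10·log₁₀ of the total.
Σ 10^(L/10) = 10^(78/10) + 10^(96/10) + 10^(74/10) = 4.069e+09.
L_total = 10·log₁₀(4.069e+09) = 96.10 dB.

96 dB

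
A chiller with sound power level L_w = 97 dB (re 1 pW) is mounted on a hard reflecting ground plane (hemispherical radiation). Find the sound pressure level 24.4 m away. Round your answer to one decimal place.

Free-field hemispherical radiation: L_p = L_w − 10·log₁₀(2π·r²), r = 24.4 m.
2π·r² = 3741 m², 10·log₁₀ of that is 35.730 dB.
L_p = 97 − 35.730 = 61.27 dB.

61.3 dB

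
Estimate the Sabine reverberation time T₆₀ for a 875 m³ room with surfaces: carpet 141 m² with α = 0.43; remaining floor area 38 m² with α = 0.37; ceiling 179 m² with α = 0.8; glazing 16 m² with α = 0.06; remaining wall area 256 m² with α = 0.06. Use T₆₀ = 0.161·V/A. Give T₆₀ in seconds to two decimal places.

Total absorption A = 141·0.43 + 38·0.37 + 179·0.8 + 16·0.06 + 256·0.06 = 234.21 m² sabins.
T₆₀ = 0.161·V/A = 0.161·875/234.21 = 0.601 s.

0.60 s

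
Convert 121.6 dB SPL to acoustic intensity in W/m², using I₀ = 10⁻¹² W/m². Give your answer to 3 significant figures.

1.45 W/m²

I = I₀·10^(L/10) = 10⁻¹² × 10^(121.6/10) = 10^(0.160).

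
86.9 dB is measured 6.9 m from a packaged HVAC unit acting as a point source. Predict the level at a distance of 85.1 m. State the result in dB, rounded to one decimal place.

For a point source, L₂ = L₁ − 20·log₁₀(r₂/r₁).
L₂ = 86.9 − 20·log₁₀(85.1/6.9) = 86.9 − 21.822 = 65.08 dB.

65.1 dB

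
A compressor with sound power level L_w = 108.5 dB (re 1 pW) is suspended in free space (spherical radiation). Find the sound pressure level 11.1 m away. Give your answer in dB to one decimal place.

The power spreads over a sphere of area 4π·r², so L_p = L_w − 10·log₁₀(4π·r²).
4π·r² = 1548 m², 10·log₁₀ of that is 31.899 dB.
L_p = 108.5 − 31.899 = 76.60 dB.

76.6 dB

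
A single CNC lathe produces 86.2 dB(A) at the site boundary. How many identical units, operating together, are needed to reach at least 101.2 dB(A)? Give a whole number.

32

Need L₁ + 10·log₁₀ N ≥ 101.2, i.e. log₁₀ N ≥ 1.50.
N ≥ 10^(15.0/10) = 31.623, so N = 32.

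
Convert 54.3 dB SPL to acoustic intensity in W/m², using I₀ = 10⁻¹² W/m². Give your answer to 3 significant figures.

2.69e-07 W/m²

I = I₀·10^(L/10) = 10⁻¹² × 10^(54.3/10) = 10^(-6.570).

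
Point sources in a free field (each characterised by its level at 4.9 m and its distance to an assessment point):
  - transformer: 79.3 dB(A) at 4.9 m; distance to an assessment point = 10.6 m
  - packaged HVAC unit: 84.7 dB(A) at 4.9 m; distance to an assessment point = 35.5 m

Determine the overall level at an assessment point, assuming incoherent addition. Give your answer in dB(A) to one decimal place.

73.8 dB(A)

Apply inverse-square spreading to bring every level to the receiver, then sum 10^(L/10).
transformer: 79.3 − 20·log₁₀(10.6/4.9) = 79.3 − 6.70 = 72.60 dB(A).
packaged HVAC unit: 84.7 − 20·log₁₀(35.5/4.9) = 84.7 − 17.20 = 67.50 dB(A).
Σ 10^(L/10) = 2.381e+07 → L_total = 10·log₁₀(2.381e+07) = 73.77 dB(A).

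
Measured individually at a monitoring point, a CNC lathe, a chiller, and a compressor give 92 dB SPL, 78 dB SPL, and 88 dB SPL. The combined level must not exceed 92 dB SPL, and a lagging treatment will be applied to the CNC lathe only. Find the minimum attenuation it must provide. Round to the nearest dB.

3 dB

Fixed contribution from the other sources: Σ 10^(L/10) = 10^(78/10) + 10^(88/10) = 6.941e+08 (88.41 dB SPL).
The limit corresponds to 10^(92/10) = 1.585e+09; subtracting the fixed part leaves 8.908e+08 for the CNC lathe, i.e. 89.50 dB SPL.
Required insertion loss = 92 − 89.50 = 2.50 dB.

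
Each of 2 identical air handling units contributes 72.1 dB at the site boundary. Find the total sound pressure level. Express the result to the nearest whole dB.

N identical incoherent sources raise the level by 10·log₁₀ N.
L_total = 72.1 + 10·log₁₀(2) = 72.1 + 3.010 = 75.11 dB.

75 dB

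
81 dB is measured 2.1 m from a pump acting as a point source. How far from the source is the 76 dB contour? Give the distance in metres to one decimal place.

3.7 m

Point-source spreading drops the level by 20·log₁₀(r₂/r₁); inverting, r₂/r₁ = 10^(ΔL/20).
r₂ = 2.1·10^((81−76)/20) = 2.1·10^(5.0/20) = 3.73 m.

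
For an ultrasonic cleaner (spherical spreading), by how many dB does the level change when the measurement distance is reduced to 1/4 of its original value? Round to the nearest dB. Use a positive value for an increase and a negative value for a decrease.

+12 dB

Point-source spreading: ΔL = −20·log₁₀(r₂/r₁).
ΔL = −20·log₁₀(0.25) = +12.04 dB.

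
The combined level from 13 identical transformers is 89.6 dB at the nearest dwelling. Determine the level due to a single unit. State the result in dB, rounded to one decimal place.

For N identical incoherent sources L_total = L₁ + 10·log₁₀ N, so L₁ = 89.6 − 10·log₁₀(13) = 89.6 − 11.139.

78.5 dB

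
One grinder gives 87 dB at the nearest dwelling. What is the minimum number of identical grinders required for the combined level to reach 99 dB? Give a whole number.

N identical sources give L₁ + 10·log₁₀ N, so require 10·log₁₀ N ≥ 99 − 87 = 12.0 dB.
N ≥ 10^(12.0/10) = 15.849, so N = 16.

16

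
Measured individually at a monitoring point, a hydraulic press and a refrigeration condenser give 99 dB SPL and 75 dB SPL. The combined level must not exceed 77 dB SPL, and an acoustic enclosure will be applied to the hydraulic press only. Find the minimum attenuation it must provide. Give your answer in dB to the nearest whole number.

26 dB

Everything except the hydraulic press sums to 10^(75/10) = 3.162e+07 in linear terms, 75.00 dB SPL.
The limit corresponds to 10^(77/10) = 5.012e+07; subtracting the fixed part leaves 1.850e+07 for the hydraulic press, i.e. 72.67 dB SPL.
So the hydraulic press must be reduced from 99 to 72.67 dB SPL: IL = 26.33 dB.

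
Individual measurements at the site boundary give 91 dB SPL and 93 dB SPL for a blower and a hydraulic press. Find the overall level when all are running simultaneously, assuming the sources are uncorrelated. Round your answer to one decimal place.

Incoherent sources combine by intensity addition: L_total = 10·log₁₀(Σ 10^(L_i/10)).
Σ 10^(L/10) = 10^(91/10) + 10^(93/10) = 3.254e+09.
L_total = 10·log₁₀(3.254e+09) = 95.12 dB SPL.

95.1 dB SPL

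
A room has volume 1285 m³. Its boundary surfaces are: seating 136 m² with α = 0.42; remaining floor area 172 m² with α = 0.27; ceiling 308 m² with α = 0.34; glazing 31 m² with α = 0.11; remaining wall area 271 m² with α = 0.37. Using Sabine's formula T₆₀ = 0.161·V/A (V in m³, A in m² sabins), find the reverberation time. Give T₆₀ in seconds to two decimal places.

0.66 s

Total absorption A = 136·0.42 + 172·0.27 + 308·0.34 + 31·0.11 + 271·0.37 = 311.96 m² sabins.
T₆₀ = 0.161·V/A = 0.161·1285/311.96 = 0.663 s.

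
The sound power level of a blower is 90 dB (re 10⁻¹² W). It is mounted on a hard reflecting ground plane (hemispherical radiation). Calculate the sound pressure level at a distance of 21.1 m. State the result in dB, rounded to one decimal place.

L_p = L_w − 10·log₁₀(2π·r²) with r = 21.1 m.
2π·r² = 2797 m², 10·log₁₀ of that is 34.467 dB.
L_p = 90 − 34.467 = 55.53 dB.

55.5 dB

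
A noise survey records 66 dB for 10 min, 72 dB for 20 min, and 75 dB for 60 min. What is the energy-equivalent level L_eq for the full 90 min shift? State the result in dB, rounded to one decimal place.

74.0 dB

L_eq = 10·log₁₀[(1/T)·Σ tᵢ·10^(Lᵢ/10)] with T = 90 min.
Σ tᵢ·10^(Lᵢ/10) = 10·10^(66/10) + 20·10^(72/10) + 60·10^(75/10) = 2.254e+09.
L_eq = 10·log₁₀(2.254e+09/90) = 73.99 dB.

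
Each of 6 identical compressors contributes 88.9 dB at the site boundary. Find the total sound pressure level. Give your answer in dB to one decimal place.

96.7 dB

With 6 equal, uncorrelated contributions the intensity is 6× that of one unit, giving a rise of 10·log₁₀ 6.
L_total = 88.9 + 10·log₁₀(6) = 88.9 + 7.782 = 96.68 dB.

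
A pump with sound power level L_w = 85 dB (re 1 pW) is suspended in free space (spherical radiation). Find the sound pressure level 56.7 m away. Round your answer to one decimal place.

Free-field spherical radiation: L_p = L_w − 10·log₁₀(4π·r²), r = 56.7 m.
4π·r² = 4.04e+04 m², 10·log₁₀ of that is 46.064 dB.
L_p = 85 − 46.064 = 38.94 dB.

38.9 dB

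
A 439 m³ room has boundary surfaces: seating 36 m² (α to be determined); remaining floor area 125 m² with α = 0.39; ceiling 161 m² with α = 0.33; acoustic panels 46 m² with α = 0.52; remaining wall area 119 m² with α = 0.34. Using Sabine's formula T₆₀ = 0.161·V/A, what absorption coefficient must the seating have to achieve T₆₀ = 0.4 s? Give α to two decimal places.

Required total absorption A = 0.161·439/0.4 = 176.70 m².
Absorption from the other surfaces = 125·0.39 + 161·0.33 + 46·0.52 + 119·0.34 = 166.26 m², so the seating must supply 10.44 m² over 36 m².
α = 10.44/36 = 0.290.

0.29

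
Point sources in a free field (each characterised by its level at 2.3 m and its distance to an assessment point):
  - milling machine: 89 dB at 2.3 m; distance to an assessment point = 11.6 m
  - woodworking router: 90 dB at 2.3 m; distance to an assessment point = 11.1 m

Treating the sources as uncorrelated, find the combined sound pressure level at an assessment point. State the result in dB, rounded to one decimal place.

78.7 dB

First find each source's level at the receiver (point-source: −20·log₁₀(r/r_ref)), then combine on an intensity basis.
milling machine: 89 − 20·log₁₀(11.6/2.3) = 89 − 14.05 = 74.95 dB.
woodworking router: 90 − 20·log₁₀(11.1/2.3) = 90 − 13.67 = 76.33 dB.
Σ 10^(L/10) = 7.416e+07 → L_total = 10·log₁₀(7.416e+07) = 78.70 dB.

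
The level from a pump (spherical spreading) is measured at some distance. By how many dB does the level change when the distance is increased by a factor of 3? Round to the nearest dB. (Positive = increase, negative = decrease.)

-10 dB

A point source loses 6 dB per doubling of distance; generally ΔL = −20·log₁₀(r₂/r₁).
ΔL = −20·log₁₀(3) = -9.54 dB.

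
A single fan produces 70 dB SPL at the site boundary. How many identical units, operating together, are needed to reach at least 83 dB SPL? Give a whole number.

Need L₁ + 10·log₁₀ N ≥ 83, i.e. log₁₀ N ≥ 1.30.
N ≥ 10^(13.0/10) = 19.953, so N = 20.

20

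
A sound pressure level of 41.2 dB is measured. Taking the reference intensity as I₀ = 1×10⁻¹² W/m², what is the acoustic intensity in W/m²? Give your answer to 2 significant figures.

1.3e-08 W/m²

L = 10·log₁₀(I/I₀) ⇒ I = I₀·10^(L/10) = 10⁻¹² × 10^4.12.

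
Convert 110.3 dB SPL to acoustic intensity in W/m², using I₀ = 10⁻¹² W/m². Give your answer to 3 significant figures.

0.107 W/m²

L = 10·log₁₀(I/I₀) ⇒ I = I₀·10^(L/10) = 10⁻¹² × 10^11.03.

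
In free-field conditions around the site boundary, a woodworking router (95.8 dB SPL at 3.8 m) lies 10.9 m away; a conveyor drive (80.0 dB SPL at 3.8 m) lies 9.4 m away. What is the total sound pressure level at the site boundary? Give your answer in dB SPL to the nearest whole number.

Apply inverse-square spreading to bring every level to the receiver, then sum 10^(L/10).
woodworking router: 95.8 − 20·log₁₀(10.9/3.8) = 95.8 − 9.15 = 86.65 dB SPL.
conveyor drive: 80.0 − 20·log₁₀(9.4/3.8) = 80.0 − 7.87 = 72.13 dB SPL.
Σ 10^(L/10) = 4.784e+08 → L_total = 10·log₁₀(4.784e+08) = 86.80 dB SPL.

87 dB SPL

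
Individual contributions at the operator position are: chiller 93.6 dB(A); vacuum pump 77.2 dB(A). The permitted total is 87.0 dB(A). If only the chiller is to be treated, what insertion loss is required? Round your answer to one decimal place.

The untreated sources together contribute 10^(77.2/10) = 5.248e+07, i.e. 77.20 dB(A).
The limit corresponds to 10^(87.0/10) = 5.012e+08; subtracting the fixed part leaves 4.487e+08 for the chiller, i.e. 86.52 dB(A).
Required insertion loss = 93.6 − 86.52 = 7.08 dB.

7.1 dB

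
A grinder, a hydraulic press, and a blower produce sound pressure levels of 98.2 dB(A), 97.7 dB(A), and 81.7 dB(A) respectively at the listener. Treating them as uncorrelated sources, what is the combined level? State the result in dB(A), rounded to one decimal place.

For uncorrelated sources the intensities add, so convert each level to linear form, sum, and take 10·log₁₀ of the total.
Σ 10^(L/10) = 10^(98.2/10) + 10^(97.7/10) + 10^(81.7/10) = 1.264e+10.
L_total = 10·log₁₀(1.264e+10) = 101.02 dB(A).

101.0 dB(A)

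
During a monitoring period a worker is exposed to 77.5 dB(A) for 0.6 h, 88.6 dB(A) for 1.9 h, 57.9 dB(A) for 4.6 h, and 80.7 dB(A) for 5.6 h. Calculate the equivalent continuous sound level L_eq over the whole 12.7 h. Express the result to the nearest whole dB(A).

The energy average is taken in the linear domain: L_eq = 10·log₁₀[(Σ tᵢ·10^(Lᵢ/10))/T], T = 12.7 h.
Σ tᵢ·10^(Lᵢ/10) = 0.6·10^(77.5/10) + 1.9·10^(88.6/10) + 4.6·10^(57.9/10) + 5.6·10^(80.7/10) = 2.071e+09.
L_eq = 10·log₁₀(2.071e+09/12.7) = 82.12 dB(A).

82 dB(A)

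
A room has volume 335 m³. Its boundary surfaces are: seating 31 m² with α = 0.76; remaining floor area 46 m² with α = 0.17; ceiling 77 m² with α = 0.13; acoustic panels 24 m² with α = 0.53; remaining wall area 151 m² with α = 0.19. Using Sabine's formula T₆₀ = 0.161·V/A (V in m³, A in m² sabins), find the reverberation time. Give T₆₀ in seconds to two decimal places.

0.65 s

A = Σ Sᵢαᵢ = 31·0.76 + 46·0.17 + 77·0.13 + 24·0.53 + 151·0.19 = 82.80 m².
T₆₀ = 0.161·V/A = 0.161·335/82.80 = 0.651 s.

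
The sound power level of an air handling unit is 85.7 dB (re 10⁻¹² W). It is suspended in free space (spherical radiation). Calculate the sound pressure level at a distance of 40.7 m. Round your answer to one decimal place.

42.5 dB

L_p = L_w − 10·log₁₀(4π·r²) with r = 40.7 m.
4π·r² = 2.082e+04 m², 10·log₁₀ of that is 43.184 dB.
L_p = 85.7 − 43.184 = 42.52 dB.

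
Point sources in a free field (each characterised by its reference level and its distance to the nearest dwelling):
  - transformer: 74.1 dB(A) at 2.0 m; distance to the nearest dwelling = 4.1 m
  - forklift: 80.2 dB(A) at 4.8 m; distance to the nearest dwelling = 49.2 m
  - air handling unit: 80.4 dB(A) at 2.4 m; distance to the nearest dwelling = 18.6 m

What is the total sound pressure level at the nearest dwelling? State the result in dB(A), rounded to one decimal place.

Apply inverse-square spreading to bring every level to the receiver, then sum 10^(L/10).
transformer: 74.1 − 20·log₁₀(4.1/2.0) = 74.1 − 6.24 = 67.86 dB(A).
forklift: 80.2 − 20·log₁₀(49.2/4.8) = 80.2 − 20.21 = 59.99 dB(A).
air handling unit: 80.4 − 20·log₁₀(18.6/2.4) = 80.4 − 17.79 = 62.61 dB(A).
Σ 10^(L/10) = 8.939e+06 → L_total = 10·log₁₀(8.939e+06) = 69.51 dB(A).

69.5 dB(A)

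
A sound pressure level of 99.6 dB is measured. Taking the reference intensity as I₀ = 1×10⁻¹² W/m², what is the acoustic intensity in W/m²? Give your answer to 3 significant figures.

0.00912 W/m²

I = I₀·10^(L/10) = 10⁻¹² × 10^(99.6/10) = 10^(-2.040).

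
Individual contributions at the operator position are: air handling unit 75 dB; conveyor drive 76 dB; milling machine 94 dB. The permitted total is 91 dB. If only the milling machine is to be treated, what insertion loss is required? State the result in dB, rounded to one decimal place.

The untreated sources together contribute 10^(75/10) + 10^(76/10) = 7.143e+07, i.e. 78.54 dB.
To meet 91 dB overall, the treated milling machine may contribute at most 10^(91/10) − 7.143e+07 = 1.187e+09, i.e. 90.75 dB.
Required insertion loss = 94 − 90.75 = 3.25 dB.

3.3 dB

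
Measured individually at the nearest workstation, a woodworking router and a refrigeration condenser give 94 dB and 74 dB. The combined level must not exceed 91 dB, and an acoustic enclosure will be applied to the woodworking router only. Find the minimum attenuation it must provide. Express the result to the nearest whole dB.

3 dB

Fixed contribution from the other source: Σ 10^(L/10) = 10^(74/10) = 2.512e+07 (74.00 dB).
The limit corresponds to 10^(91/10) = 1.259e+09; subtracting the fixed part leaves 1.234e+09 for the woodworking router, i.e. 90.91 dB.
Required insertion loss = 94 − 90.91 = 3.09 dB.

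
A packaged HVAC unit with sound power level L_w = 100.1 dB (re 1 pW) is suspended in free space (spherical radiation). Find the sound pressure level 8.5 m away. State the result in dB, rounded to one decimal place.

70.5 dB

The power spreads over a sphere of area 4π·r², so L_p = L_w − 10·log₁₀(4π·r²).
4π·r² = 907.9 m², 10·log₁₀ of that is 29.580 dB.
L_p = 100.1 − 29.580 = 70.52 dB.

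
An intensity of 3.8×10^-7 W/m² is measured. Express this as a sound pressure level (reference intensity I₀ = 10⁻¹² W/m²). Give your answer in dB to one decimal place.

55.8 dB

L = 10·log₁₀(I/I₀) = 10·log₁₀(3.8×10^-7/10⁻¹²) = 10·log₁₀(3.8×10^5).
L = 10·(0.5798 + 5) = 55.80 dB.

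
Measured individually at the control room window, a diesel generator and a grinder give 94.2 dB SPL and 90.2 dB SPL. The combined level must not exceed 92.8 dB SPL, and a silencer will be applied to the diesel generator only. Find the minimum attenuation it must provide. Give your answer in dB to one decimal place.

The untreated sources together contribute 10^(90.2/10) = 1.047e+09, i.e. 90.20 dB SPL.
To meet 92.8 dB SPL overall, the treated diesel generator may contribute at most 10^(92.8/10) − 1.047e+09 = 8.583e+08, i.e. 89.34 dB SPL.
Required insertion loss = 94.2 − 89.34 = 4.86 dB.

4.9 dB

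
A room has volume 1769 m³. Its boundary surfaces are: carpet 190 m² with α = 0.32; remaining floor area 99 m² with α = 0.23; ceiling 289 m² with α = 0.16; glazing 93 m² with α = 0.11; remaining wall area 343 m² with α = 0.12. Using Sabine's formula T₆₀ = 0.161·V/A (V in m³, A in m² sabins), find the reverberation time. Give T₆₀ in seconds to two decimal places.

Summing Sᵢαᵢ: 190·0.32 + 99·0.23 + 289·0.16 + 93·0.11 + 343·0.12 = 181.20 m².
T₆₀ = 0.161 × 1769 / 181.20 = 1.572 s.

1.57 s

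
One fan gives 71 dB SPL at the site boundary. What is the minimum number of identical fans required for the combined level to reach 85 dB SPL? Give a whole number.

The shortfall is 85 − 71 = 14.0 dB, and N units add 10·log₁₀ N, so need 10·log₁₀ N ≥ 14.0.
N ≥ 10^(14.0/10) = 25.119, so N = 26.

26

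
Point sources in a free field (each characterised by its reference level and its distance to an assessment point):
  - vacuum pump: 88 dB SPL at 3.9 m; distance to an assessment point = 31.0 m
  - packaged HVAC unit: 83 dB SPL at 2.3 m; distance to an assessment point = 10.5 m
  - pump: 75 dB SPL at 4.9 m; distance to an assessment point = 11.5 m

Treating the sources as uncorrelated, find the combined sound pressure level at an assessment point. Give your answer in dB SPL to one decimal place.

Propagate each source to the receiver with L = L_ref − 20·log₁₀(r/r_ref), then add intensities.
vacuum pump: 88 − 20·log₁₀(31.0/3.9) = 88 − 18.01 = 69.99 dB SPL.
packaged HVAC unit: 83 − 20·log₁₀(10.5/2.3) = 83 − 13.19 = 69.81 dB SPL.
pump: 75 − 20·log₁₀(11.5/4.9) = 75 − 7.41 = 67.59 dB SPL.
Σ 10^(L/10) = 2.530e+07 → L_total = 10·log₁₀(2.530e+07) = 74.03 dB SPL.

74.0 dB SPL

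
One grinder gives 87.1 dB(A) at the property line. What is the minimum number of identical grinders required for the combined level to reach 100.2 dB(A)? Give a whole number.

The shortfall is 100.2 − 87.1 = 13.1 dB, and N units add 10·log₁₀ N, so need 10·log₁₀ N ≥ 13.1.
N ≥ 10^(13.1/10) = 20.417, so N = 21.

21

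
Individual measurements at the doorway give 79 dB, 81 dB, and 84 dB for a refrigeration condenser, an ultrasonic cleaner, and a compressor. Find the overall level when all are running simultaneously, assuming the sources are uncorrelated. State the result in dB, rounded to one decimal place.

86.6 dB

For uncorrelated sources the intensities add, so convert each level to linear form, sum, and take 10·log₁₀ of the total.
Σ 10^(L/10) = 10^(79/10) + 10^(81/10) + 10^(84/10) = 4.565e+08.
L_total = 10·log₁₀(4.565e+08) = 86.59 dB.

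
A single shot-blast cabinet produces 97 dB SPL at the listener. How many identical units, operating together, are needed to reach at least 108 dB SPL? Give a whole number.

13

N identical sources give L₁ + 10·log₁₀ N, so require 10·log₁₀ N ≥ 108 − 97 = 11.0 dB.
N ≥ 10^(11.0/10) = 12.589, so N = 13.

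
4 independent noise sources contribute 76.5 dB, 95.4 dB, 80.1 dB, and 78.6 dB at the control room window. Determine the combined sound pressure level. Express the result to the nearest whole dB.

For uncorrelated sources the intensities add, so convert each level to linear form, sum, and take 10·log₁₀ of the total.
Σ 10^(L/10) = 10^(76.5/10) + 10^(95.4/10) + 10^(80.1/10) + 10^(78.6/10) = 3.687e+09.
L_total = 10·log₁₀(3.687e+09) = 95.67 dB.

96 dB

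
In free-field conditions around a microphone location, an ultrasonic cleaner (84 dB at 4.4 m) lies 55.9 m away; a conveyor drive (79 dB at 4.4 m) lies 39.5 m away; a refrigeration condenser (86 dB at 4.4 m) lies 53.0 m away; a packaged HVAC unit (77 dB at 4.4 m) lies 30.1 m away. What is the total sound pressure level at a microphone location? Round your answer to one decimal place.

68.0 dB

First find each source's level at the receiver (point-source: −20·log₁₀(r/r_ref)), then combine on an intensity basis.
ultrasonic cleaner: 84 − 20·log₁₀(55.9/4.4) = 84 − 22.08 = 61.92 dB.
conveyor drive: 79 − 20·log₁₀(39.5/4.4) = 79 − 19.06 = 59.94 dB.
refrigeration condenser: 86 − 20·log₁₀(53.0/4.4) = 86 − 21.62 = 64.38 dB.
packaged HVAC unit: 77 − 20·log₁₀(30.1/4.4) = 77 − 16.70 = 60.30 dB.
Σ 10^(L/10) = 6.357e+06 → L_total = 10·log₁₀(6.357e+06) = 68.03 dB.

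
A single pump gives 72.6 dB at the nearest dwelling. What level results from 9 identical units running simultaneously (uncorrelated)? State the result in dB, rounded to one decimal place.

N identical incoherent sources raise the level by 10·log₁₀ N.
L_total = 72.6 + 10·log₁₀(9) = 72.6 + 9.542 = 82.14 dB.

82.1 dB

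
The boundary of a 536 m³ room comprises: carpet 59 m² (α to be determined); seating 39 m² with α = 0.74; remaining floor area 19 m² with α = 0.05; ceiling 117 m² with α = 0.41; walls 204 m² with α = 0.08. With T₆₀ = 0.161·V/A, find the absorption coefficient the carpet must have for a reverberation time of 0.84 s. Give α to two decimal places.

From T₆₀ = 0.161·V/A, the target T₆₀ = 0.84 s needs A = 0.161·536/0.84 = 102.73 m².
Absorption from the other surfaces = 39·0.74 + 19·0.05 + 117·0.41 + 204·0.08 = 94.10 m², so the carpet must supply 8.63 m² over 59 m².
α = 8.63/59 = 0.146.

0.15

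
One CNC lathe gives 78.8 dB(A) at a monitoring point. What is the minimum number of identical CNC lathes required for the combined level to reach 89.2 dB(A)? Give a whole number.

11

N identical sources give L₁ + 10·log₁₀ N, so require 10·log₁₀ N ≥ 89.2 − 78.8 = 10.4 dB.
N ≥ 10^(10.4/10) = 10.965, so N = 11.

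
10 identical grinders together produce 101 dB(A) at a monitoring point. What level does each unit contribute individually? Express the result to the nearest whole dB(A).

10 equal contributions raise the level by 10·log₁₀ 10 = 10.000 dB, so each unit alone gives 101 − 10.000.

91 dB(A)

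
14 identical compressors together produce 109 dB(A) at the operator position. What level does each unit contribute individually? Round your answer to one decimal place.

14 equal contributions raise the level by 10·log₁₀ 14 = 11.461 dB, so each unit alone gives 109 − 11.461.

97.5 dB(A)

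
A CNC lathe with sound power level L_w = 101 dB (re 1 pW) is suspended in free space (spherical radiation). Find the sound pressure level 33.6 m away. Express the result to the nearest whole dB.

59 dB

Free-field spherical radiation: L_p = L_w − 10·log₁₀(4π·r²), r = 33.6 m.
4π·r² = 1.419e+04 m², 10·log₁₀ of that is 41.519 dB.
L_p = 101 − 41.519 = 59.48 dB.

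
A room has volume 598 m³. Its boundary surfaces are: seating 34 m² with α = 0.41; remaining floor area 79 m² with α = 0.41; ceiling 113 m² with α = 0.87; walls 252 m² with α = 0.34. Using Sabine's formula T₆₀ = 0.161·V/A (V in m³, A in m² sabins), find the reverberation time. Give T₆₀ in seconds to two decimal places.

Total absorption A = 34·0.41 + 79·0.41 + 113·0.87 + 252·0.34 = 230.32 m² sabins.
T₆₀ = 0.161 × 598 / 230.32 = 0.418 s.

0.42 s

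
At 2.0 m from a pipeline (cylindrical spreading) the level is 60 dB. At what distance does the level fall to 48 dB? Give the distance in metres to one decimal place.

31.7 m

For a line source L₁ − L₂ = 10·log₁₀(r₂/r₁), so r₂ = r₁·10^((L₁−L₂)/10).
r₂ = 2.0·10^((60−48)/10) = 2.0·10^(12.0/10) = 31.70 m.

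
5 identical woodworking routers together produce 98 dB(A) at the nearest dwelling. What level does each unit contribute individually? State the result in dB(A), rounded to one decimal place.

Dividing the total intensity by 5 lowers the level by 10·log₁₀ 5 = 6.990 dB: L₁ = 98 − 6.990.

91.0 dB(A)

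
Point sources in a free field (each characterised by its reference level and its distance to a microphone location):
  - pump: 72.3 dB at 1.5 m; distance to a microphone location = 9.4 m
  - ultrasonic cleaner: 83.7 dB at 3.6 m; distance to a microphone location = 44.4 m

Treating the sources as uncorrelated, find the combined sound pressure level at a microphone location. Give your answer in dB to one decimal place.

Propagate each source to the receiver with L = L_ref − 20·log₁₀(r/r_ref), then add intensities.
pump: 72.3 − 20·log₁₀(9.4/1.5) = 72.3 − 15.94 = 56.36 dB.
ultrasonic cleaner: 83.7 − 20·log₁₀(44.4/3.6) = 83.7 − 21.82 = 61.88 dB.
Σ 10^(L/10) = 1.974e+06 → L_total = 10·log₁₀(1.974e+06) = 62.95 dB.

63.0 dB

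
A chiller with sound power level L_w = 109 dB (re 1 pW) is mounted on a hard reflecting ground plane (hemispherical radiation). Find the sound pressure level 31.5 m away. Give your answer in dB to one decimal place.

71.1 dB

L_p = L_w − 10·log₁₀(2π·r²) with r = 31.5 m.
2π·r² = 6234 m², 10·log₁₀ of that is 37.948 dB.
L_p = 109 − 37.948 = 71.05 dB.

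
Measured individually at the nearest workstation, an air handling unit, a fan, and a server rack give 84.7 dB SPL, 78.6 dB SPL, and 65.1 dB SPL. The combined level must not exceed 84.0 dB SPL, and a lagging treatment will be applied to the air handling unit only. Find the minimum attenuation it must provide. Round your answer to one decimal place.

The untreated sources together contribute 10^(78.6/10) + 10^(65.1/10) = 7.568e+07, i.e. 78.79 dB SPL.
To meet 84.0 dB SPL overall, the treated air handling unit may contribute at most 10^(84.0/10) − 7.568e+07 = 1.755e+08, i.e. 82.44 dB SPL.
Required insertion loss = 84.7 − 82.44 = 2.26 dB.

2.3 dB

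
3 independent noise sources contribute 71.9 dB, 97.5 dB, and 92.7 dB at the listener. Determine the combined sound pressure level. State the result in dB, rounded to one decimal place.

98.8 dB

For uncorrelated sources the intensities add, so convert each level to linear form, sum, and take 10·log₁₀ of the total.
Σ 10^(L/10) = 10^(71.9/10) + 10^(97.5/10) + 10^(92.7/10) = 7.501e+09.
L_total = 10·log₁₀(7.501e+09) = 98.75 dB.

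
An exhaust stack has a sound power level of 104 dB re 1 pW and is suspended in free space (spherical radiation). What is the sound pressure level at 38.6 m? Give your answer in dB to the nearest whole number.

61 dB

Free-field spherical radiation: L_p = L_w − 10·log₁₀(4π·r²), r = 38.6 m.
4π·r² = 1.872e+04 m², 10·log₁₀ of that is 42.724 dB.
L_p = 104 − 42.724 = 61.28 dB.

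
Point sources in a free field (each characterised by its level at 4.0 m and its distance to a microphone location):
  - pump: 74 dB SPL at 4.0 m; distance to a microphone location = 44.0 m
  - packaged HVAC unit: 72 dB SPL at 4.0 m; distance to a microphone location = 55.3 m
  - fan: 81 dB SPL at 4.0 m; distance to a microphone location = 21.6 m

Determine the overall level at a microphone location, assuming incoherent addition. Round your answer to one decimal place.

66.6 dB SPL

Propagate each source to the receiver with L = L_ref − 20·log₁₀(r/r_ref), then add intensities.
pump: 74 − 20·log₁₀(44.0/4.0) = 74 − 20.83 = 53.17 dB SPL.
packaged HVAC unit: 72 − 20·log₁₀(55.3/4.0) = 72 − 22.81 = 49.19 dB SPL.
fan: 81 − 20·log₁₀(21.6/4.0) = 81 − 14.65 = 66.35 dB SPL.
Σ 10^(L/10) = 4.608e+06 → L_total = 10·log₁₀(4.608e+06) = 66.63 dB SPL.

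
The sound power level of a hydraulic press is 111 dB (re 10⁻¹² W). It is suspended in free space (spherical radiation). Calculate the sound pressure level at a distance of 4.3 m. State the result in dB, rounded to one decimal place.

L_p = L_w − 10·log₁₀(4π·r²) with r = 4.3 m.
4π·r² = 232.4 m², 10·log₁₀ of that is 23.661 dB.
L_p = 111 − 23.661 = 87.34 dB.

87.3 dB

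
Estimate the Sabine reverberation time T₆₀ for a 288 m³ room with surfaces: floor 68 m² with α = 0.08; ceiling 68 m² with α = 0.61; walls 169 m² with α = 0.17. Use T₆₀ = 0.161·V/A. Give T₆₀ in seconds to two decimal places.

A = Σ Sᵢαᵢ = 68·0.08 + 68·0.61 + 169·0.17 = 75.65 m².
T₆₀ = 0.161·V/A = 0.161·288/75.65 = 0.613 s.

0.61 s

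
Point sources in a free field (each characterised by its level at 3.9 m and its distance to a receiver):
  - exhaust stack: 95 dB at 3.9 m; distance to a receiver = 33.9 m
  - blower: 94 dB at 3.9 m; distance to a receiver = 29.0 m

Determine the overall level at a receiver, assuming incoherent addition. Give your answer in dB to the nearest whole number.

79 dB

Propagate each source to the receiver with L = L_ref − 20·log₁₀(r/r_ref), then add intensities.
exhaust stack: 95 − 20·log₁₀(33.9/3.9) = 95 − 18.78 = 76.22 dB.
blower: 94 − 20·log₁₀(29.0/3.9) = 94 − 17.43 = 76.57 dB.
Σ 10^(L/10) = 8.728e+07 → L_total = 10·log₁₀(8.728e+07) = 79.41 dB.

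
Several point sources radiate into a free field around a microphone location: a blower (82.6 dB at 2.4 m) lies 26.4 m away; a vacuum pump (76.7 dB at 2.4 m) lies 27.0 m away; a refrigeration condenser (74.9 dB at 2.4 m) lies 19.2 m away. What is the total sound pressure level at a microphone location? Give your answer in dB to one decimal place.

Apply inverse-square spreading to bring every level to the receiver, then sum 10^(L/10).
blower: 82.6 − 20·log₁₀(26.4/2.4) = 82.6 − 20.83 = 61.77 dB.
vacuum pump: 76.7 − 20·log₁₀(27.0/2.4) = 76.7 − 21.02 = 55.68 dB.
refrigeration condenser: 74.9 − 20·log₁₀(19.2/2.4) = 74.9 − 18.06 = 56.84 dB.
Σ 10^(L/10) = 2.356e+06 → L_total = 10·log₁₀(2.356e+06) = 63.72 dB.

63.7 dB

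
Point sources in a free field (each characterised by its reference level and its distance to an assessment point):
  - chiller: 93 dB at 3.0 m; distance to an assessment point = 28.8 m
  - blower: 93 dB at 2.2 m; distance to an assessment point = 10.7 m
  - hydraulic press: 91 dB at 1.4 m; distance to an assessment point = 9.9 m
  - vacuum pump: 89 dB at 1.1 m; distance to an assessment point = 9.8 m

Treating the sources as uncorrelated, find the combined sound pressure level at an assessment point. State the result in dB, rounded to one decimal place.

First find each source's level at the receiver (point-source: −20·log₁₀(r/r_ref)), then combine on an intensity basis.
chiller: 93 − 20·log₁₀(28.8/3.0) = 93 − 19.65 = 73.35 dB.
blower: 93 − 20·log₁₀(10.7/2.2) = 93 − 13.74 = 79.26 dB.
hydraulic press: 91 − 20·log₁₀(9.9/1.4) = 91 − 16.99 = 74.01 dB.
vacuum pump: 89 − 20·log₁₀(9.8/1.1) = 89 − 19.00 = 70.00 dB.
Σ 10^(L/10) = 1.412e+08 → L_total = 10·log₁₀(1.412e+08) = 81.50 dB.

81.5 dB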